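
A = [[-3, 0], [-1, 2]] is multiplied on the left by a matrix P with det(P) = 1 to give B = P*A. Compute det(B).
-6

By the multiplicative property of determinants, det(B) = det(P*A) = det(P) * det(A) = det(A),
so the determinant is invariant under multiplication by any determinant-1 matrix; we just need det(A).

det(A) = (-3)(2) - (0)(-1) = -6 - 0 = -6

Therefore det(B) = 1 * (-6) = -6.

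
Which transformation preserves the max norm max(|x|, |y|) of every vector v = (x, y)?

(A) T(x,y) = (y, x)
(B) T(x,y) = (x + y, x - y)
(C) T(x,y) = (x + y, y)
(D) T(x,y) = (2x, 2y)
A

A transformation preserves a norm if ||T(v)|| = ||v|| for every v; a single vector where the norm changes rules an option out.

(A) T(x,y) = (y, x): preserves the norm -- it only permutes the coordinates and/or flips signs, which leaves max(|x|, |y|) unchanged.
(B) T(x,y) = (x + y, x - y): v = (1, 1) has norm max(|1|, |1|) = 1, but T(v) = (2, 0) has norm 2 -- not preserved.
(C) T(x,y) = (x + y, y): v = (1, 1) has norm max(|1|, |1|) = 1, but T(v) = (2, 1) has norm 2 -- not preserved.
(D) T(x,y) = (2x, 2y): v = (1, 0) has norm max(|1|, |0|) = 1, but T(v) = (2, 0) has norm 2 -- not preserved.

Therefore the answer is (A).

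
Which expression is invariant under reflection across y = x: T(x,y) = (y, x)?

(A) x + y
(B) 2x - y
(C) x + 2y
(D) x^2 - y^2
A

The map is reflection across y = x: T(x,y) = (y, x).
Substitute the transformed coordinates into each option and compare with the original:
(A) x + y  ->  (y) + (x) = x + y   [equals x + y: invariant]
(B) 2x - y  ->  2(y) - (x) = -x + 2y   [differs from 2x - y: not invariant]
(C) x + 2y  ->  (y) + 2(x) = 2x + y   [differs from x + 2y: not invariant]
(D) x^2 - y^2  ->  (y)^2 - (x)^2 = -x^2 + y^2   [differs from x^2 - y^2: not invariant]

Only option (A), x + y, is unchanged by the transformation.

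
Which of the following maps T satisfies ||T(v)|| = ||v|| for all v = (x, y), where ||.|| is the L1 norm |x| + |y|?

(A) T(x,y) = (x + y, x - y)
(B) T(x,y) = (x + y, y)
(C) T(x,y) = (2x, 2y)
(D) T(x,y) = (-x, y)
D

A transformation preserves a norm if ||T(v)|| = ||v|| for every v; a single vector where the norm changes rules an option out.

(A) T(x,y) = (x + y, x - y): v = (1, 0) has norm |1| + |0| = 1, but T(v) = (1, 1) has norm 2 -- not preserved.
(B) T(x,y) = (x + y, y): v = (0, 1) has norm |0| + |1| = 1, but T(v) = (1, 1) has norm 2 -- not preserved.
(C) T(x,y) = (2x, 2y): v = (1, 0) has norm |1| + |0| = 1, but T(v) = (2, 0) has norm 2 -- not preserved.
(D) T(x,y) = (-x, y): preserves the norm -- it only permutes the coordinates and/or flips signs, which leaves |x| + |y| unchanged.

Therefore the answer is (D).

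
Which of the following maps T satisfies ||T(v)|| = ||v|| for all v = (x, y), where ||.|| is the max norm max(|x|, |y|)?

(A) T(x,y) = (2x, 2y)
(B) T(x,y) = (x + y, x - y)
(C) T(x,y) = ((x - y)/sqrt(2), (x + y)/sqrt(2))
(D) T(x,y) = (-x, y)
D

A transformation preserves a norm if ||T(v)|| = ||v|| for every v; a single vector where the norm changes rules an option out.

(A) T(x,y) = (2x, 2y): v = (1, 0) has norm max(|1|, |0|) = 1, but T(v) = (2, 0) has norm 2 -- not preserved.
(B) T(x,y) = (x + y, x - y): v = (1, 1) has norm max(|1|, |1|) = 1, but T(v) = (2, 0) has norm 2 -- not preserved.
(C) T(x,y) = ((x - y)/sqrt(2), (x + y)/sqrt(2)): v = (1, 0) has norm max(|1|, |0|) = 1, but T(v) = (sqrt(2)/2, sqrt(2)/2) has norm sqrt(2)/2 -- not preserved.
(D) T(x,y) = (-x, y): preserves the norm -- it only permutes the coordinates and/or flips signs, which leaves max(|x|, |y|) unchanged.

Therefore the answer is (D).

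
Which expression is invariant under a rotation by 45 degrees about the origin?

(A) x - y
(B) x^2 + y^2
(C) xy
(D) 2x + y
B

A rotation by 45 degrees sends (x, y) to (sqrt(2)x/2 - sqrt(2)y/2, sqrt(2)x/2 + sqrt(2)y/2).
Substitute the transformed coordinates into each option and compare with the original:
(A) x - y  ->  (sqrt(2)x/2 - sqrt(2)y/2) - (sqrt(2)x/2 + sqrt(2)y/2) = -sqrt(2)y   [differs from x - y: not invariant]
(B) x^2 + y^2  ->  (sqrt(2)x/2 - sqrt(2)y/2)^2 + (sqrt(2)x/2 + sqrt(2)y/2)^2 = x^2 + y^2   [equals x^2 + y^2: invariant]
(C) xy  ->  (sqrt(2)x/2 - sqrt(2)y/2)(sqrt(2)x/2 + sqrt(2)y/2) = x^2/2 - y^2/2   [differs from xy: not invariant]
(D) 2x + y  ->  2(sqrt(2)x/2 - sqrt(2)y/2) + (sqrt(2)x/2 + sqrt(2)y/2) = 3sqrt(2)x/2 - sqrt(2)y/2   [differs from 2x + y: not invariant]

Only option (B), x^2 + y^2, is unchanged by the transformation.
Geometrically, x^2 + y^2 is the squared distance from the origin, which every rotation about the origin preserves.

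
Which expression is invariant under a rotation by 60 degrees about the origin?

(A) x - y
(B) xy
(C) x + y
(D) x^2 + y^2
D

A rotation by 60 degrees sends (x, y) to (x/2 - sqrt(3)y/2, sqrt(3)x/2 + y/2).
Substitute the transformed coordinates into each option and compare with the original:
(A) x - y  ->  (x/2 - sqrt(3)y/2) - (sqrt(3)x/2 + y/2) = -sqrt(3)x/2 + x/2 - sqrt(3)y/2 - y/2   [differs from x - y: not invariant]
(B) xy  ->  (x/2 - sqrt(3)y/2)(sqrt(3)x/2 + y/2) = sqrt(3)x^2/4 - xy/2 - sqrt(3)y^2/4   [differs from xy: not invariant]
(C) x + y  ->  (x/2 - sqrt(3)y/2) + (sqrt(3)x/2 + y/2) = x/2 + sqrt(3)x/2 - sqrt(3)y/2 + y/2   [differs from x + y: not invariant]
(D) x^2 + y^2  ->  (x/2 - sqrt(3)y/2)^2 + (sqrt(3)x/2 + y/2)^2 = x^2 + y^2   [equals x^2 + y^2: invariant]

Only option (D), x^2 + y^2, is unchanged by the transformation.
Geometrically, x^2 + y^2 is the squared distance from the origin, which every rotation about the origin preserves.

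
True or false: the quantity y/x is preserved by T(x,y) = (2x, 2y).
True

Substitute T(x,y) = (2x, 2y) into the expression and compare with the original.

Original: y/x
After applying T: (2y)/(2x) = y/x

This is identical to the original y/x, so the expression is invariant.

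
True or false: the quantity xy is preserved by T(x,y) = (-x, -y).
True

Substitute T(x,y) = (-x, -y) into the expression and compare with the original.

Original: xy
After applying T: (-x)(-y) = xy

This is identical to the original xy, so the expression is invariant.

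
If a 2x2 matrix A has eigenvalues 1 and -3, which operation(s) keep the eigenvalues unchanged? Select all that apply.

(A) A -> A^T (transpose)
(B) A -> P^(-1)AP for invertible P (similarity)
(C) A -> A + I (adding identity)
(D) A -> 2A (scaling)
A and B

Eigenvalues are preserved by:
1. Similarity transformations: A -> P^(-1)AP (same characteristic polynomial)
2. Transpose: A^T has the same eigenvalues as A

Eigenvalues are NOT preserved by:
- Adding identity: eigenvalues become 1+1, -3+1
- Scaling: eigenvalues become 2, -6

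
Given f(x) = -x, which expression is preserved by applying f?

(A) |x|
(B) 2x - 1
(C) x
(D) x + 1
A

For f(x) = -x:
Applying f replaces x by -x. Since |-x| = |x|, the absolute value is unchanged by f, whereas x -> -x, 2x - 1 -> -2x - 1 and x + 1 -> -x + 1 all change.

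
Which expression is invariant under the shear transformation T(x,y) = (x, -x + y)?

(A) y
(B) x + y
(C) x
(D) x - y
C

Under the shear T(x,y) = (x, -x + y):
Substitute the transformed coordinates into each option and compare with the original:
(A) y  ->  (-x + y) = -x + y   [differs from y: not invariant]
(B) x + y  ->  (x) + (-x + y) = y   [differs from x + y: not invariant]
(C) x  ->  (x) = x   [equals x: invariant]
(D) x - y  ->  (x) - (-x + y) = 2x - y   [differs from x - y: not invariant]

Only option (C), x, is unchanged by the transformation.
A vertical shear moves points parallel to the y-axis, so the x-coordinate (and any function of x alone) is unchanged.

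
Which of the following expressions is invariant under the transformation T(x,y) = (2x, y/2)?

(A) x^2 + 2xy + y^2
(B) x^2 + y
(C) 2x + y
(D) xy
D

An expression E(x,y) is invariant under T if E(T(x,y)) = E(x,y). Here T(x,y) = (2x, y/2).
Substitute the transformed coordinates into each option and compare with the original:
(A) x^2 + 2xy + y^2  ->  (2x)^2 + 2(2x)(y/2) + (y/2)^2 = 4x^2 + 2xy + y^2/4   [differs from x^2 + 2xy + y^2: not invariant]
(B) x^2 + y  ->  (2x)^2 + (y/2) = 4x^2 + y/2   [differs from x^2 + y: not invariant]
(C) 2x + y  ->  2(2x) + (y/2) = 4x + y/2   [differs from 2x + y: not invariant]
(D) xy  ->  (2x)(y/2) = xy   [equals xy: invariant]

Only option (D), xy, is unchanged by the transformation.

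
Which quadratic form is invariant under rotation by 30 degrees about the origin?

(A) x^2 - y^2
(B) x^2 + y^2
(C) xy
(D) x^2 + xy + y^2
B

Rotation by 30 degrees sends (x, y) to (sqrt(3)x/2 - y/2, x/2 + sqrt(3)y/2).
Substitute the transformed coordinates into each option and compare with the original:
(A) x^2 - y^2  ->  (sqrt(3)x/2 - y/2)^2 - (x/2 + sqrt(3)y/2)^2 = x^2/2 - sqrt(3)xy - y^2/2   [differs from x^2 - y^2: not invariant]
(B) x^2 + y^2  ->  (sqrt(3)x/2 - y/2)^2 + (x/2 + sqrt(3)y/2)^2 = x^2 + y^2   [equals x^2 + y^2: invariant]
(C) xy  ->  (sqrt(3)x/2 - y/2)(x/2 + sqrt(3)y/2) = sqrt(3)x^2/4 + xy/2 - sqrt(3)y^2/4   [differs from xy: not invariant]
(D) x^2 + xy + y^2  ->  (sqrt(3)x/2 - y/2)^2 + (sqrt(3)x/2 - y/2)(x/2 + sqrt(3)y/2) + (x/2 + sqrt(3)y/2)^2 = sqrt(3)x^2/4 + x^2 + xy/2 - sqrt(3)y^2/4 + y^2   [differs from x^2 + xy + y^2: not invariant]

Only option (B), x^2 + y^2, is unchanged by the transformation.
x^2 + y^2 is the squared distance from the origin, which rotations preserve.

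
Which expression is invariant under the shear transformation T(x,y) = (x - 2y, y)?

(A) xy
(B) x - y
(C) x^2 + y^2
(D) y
D

Under the shear T(x,y) = (x - 2y, y):
Substitute the transformed coordinates into each option and compare with the original:
(A) xy  ->  (x - 2y)(y) = xy - 2y^2   [differs from xy: not invariant]
(B) x - y  ->  (x - 2y) - (y) = x - 3y   [differs from x - y: not invariant]
(C) x^2 + y^2  ->  (x - 2y)^2 + (y)^2 = x^2 - 4xy + 5y^2   [differs from x^2 + y^2: not invariant]
(D) y  ->  (y) = y   [equals y: invariant]

Only option (D), y, is unchanged by the transformation.
A horizontal shear moves points parallel to the x-axis, so the y-coordinate (and any function of y alone) is unchanged.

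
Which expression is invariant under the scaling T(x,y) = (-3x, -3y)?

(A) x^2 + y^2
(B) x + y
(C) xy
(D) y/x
D

Under the uniform scaling T(x,y) = (-3x, -3y):
Substitute the transformed coordinates into each option and compare with the original:
(A) x^2 + y^2  ->  (-3x)^2 + (-3y)^2 = 9x^2 + 9y^2   [differs from x^2 + y^2: not invariant]
(B) x + y  ->  (-3x) + (-3y) = -3x - 3y   [differs from x + y: not invariant]
(C) xy  ->  (-3x)(-3y) = 9xy   [differs from xy: not invariant]
(D) y/x  ->  (-3y)/(-3x) = y/x   [equals y/x: invariant]

Only option (D), y/x, is unchanged by the transformation.
The common factor -3 cancels in a ratio of coordinates, while sums, products and sums of squares pick up factors of -3 or 9.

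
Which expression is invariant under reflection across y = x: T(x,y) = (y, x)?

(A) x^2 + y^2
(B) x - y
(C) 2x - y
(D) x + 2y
A

The map is reflection across y = x: T(x,y) = (y, x).
Substitute the transformed coordinates into each option and compare with the original:
(A) x^2 + y^2  ->  (y)^2 + (x)^2 = x^2 + y^2   [equals x^2 + y^2: invariant]
(B) x - y  ->  (y) - (x) = -x + y   [differs from x - y: not invariant]
(C) 2x - y  ->  2(y) - (x) = -x + 2y   [differs from 2x - y: not invariant]
(D) x + 2y  ->  (y) + 2(x) = 2x + y   [differs from x + 2y: not invariant]

Only option (A), x^2 + y^2, is unchanged by the transformation.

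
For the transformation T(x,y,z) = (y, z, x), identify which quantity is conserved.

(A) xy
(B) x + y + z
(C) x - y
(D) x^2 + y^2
B

Apply T(x,y,z) = (y, z, x) to each option, i.e. replace (x, y, z) by the transformed coordinates.
Substitute the transformed coordinates into each option and compare with the original:
(A) xy  ->  (y)(z) = yz   [differs from xy: not invariant]
(B) x + y + z  ->  (y) + (z) + (x) = x + y + z   [equals x + y + z: invariant]
(C) x - y  ->  (y) - (z) = y - z   [differs from x - y: not invariant]
(D) x^2 + y^2  ->  (y)^2 + (z)^2 = y^2 + z^2   [differs from x^2 + y^2: not invariant]

Only option (B), x + y + z, is unchanged by the transformation.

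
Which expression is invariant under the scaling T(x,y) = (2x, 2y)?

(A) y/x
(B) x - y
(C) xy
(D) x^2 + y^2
A

Under the uniform scaling T(x,y) = (2x, 2y):
Substitute the transformed coordinates into each option and compare with the original:
(A) y/x  ->  (2y)/(2x) = y/x   [equals y/x: invariant]
(B) x - y  ->  (2x) - (2y) = 2x - 2y   [differs from x - y: not invariant]
(C) xy  ->  (2x)(2y) = 4xy   [differs from xy: not invariant]
(D) x^2 + y^2  ->  (2x)^2 + (2y)^2 = 4x^2 + 4y^2   [differs from x^2 + y^2: not invariant]

Only option (A), y/x, is unchanged by the transformation.
The common factor 2 cancels in a ratio of coordinates, while sums, products and sums of squares pick up factors of 2 or 4.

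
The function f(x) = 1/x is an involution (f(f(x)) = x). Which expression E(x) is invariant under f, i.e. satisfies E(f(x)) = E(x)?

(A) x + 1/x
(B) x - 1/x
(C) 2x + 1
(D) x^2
A

Replace x by f(x) = 1/x in each option and simplify. As a quick numerical cross-check, also compare E(5) with E(f(5)) = E(1/5).

(A) x + 1/x  ->  (1/x) + 1/(1/x), which simplifies back to x + 1/x; check: E(5) = 26/5, E(1/5) = 26/5.   [invariant]
(B) x - 1/x  ->  (1/x) - 1/(1/x) = -x + 1/x; check: E(5) = 24/5 but E(1/5) = -24/5.   [not invariant]
(C) 2x + 1  ->  2(1/x) + 1 = (x + 2)/x; check: E(5) = 11 but E(1/5) = 7/5.   [not invariant]
(D) x^2  ->  (1/x)^2 = x^(-2); check: E(5) = 25 but E(1/5) = 1/25.   [not invariant]

Only (A) is unchanged. E is symmetric under swapping x with f(x) = 1/x, which is exactly what an involution does.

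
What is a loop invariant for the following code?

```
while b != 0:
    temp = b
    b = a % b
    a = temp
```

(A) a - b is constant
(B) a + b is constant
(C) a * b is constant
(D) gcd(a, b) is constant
D

A loop invariant must hold before the first iteration and be re-established by every execution of the body.

(D) gcd(a, b) is constant: One iteration replaces (a, b) by (b, a mod b). Since a mod b = a - q*b for an integer q, any common divisor of a and b divides b and a mod b, and conversely; hence gcd(b, a mod b) = gcd(a, b). For instance (34, 4) -> (4, 2) keeps gcd = 2. At exit b = 0 and a = gcd of the original inputs.

The other options fail:
(A) a - b is constant: e.g. (a, b) = (34, 4) -> (4, 2): the difference goes from 30 to 2.
(B) a + b is constant: e.g. (a, b) = (34, 4) -> (4, 2): the sum goes from 38 to 6.
(C) a * b is constant: e.g. (a, b) = (34, 4) -> (4, 2): the product goes from 136 to 8.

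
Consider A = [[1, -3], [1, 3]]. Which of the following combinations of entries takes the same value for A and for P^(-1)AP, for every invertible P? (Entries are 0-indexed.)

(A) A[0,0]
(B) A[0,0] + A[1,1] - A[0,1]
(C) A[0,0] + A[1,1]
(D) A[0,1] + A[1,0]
C

A[0,0] + A[1,1] is the trace of A. By the cyclic property of the trace, tr(P^(-1)AP) = tr(APP^(-1)) = tr(A), so it is the same for every matrix similar to A.

The other combinations are not similarity invariants. For example, take P = [[1, 1], [0, 1]] (det P = 1), so P^(-1) = [[1, -1], [0, 1]] and
B = P^(-1)AP = [[0, -6], [1, 4]].
Evaluating each option on A and on B:
(A) A[0,0]: 1 for A, 0 for B -> changes
(B) A[0,0] + A[1,1] - A[0,1]: 7 for A, 10 for B -> changes
(C) A[0,0] + A[1,1]: 4 for A, 4 for B -> unchanged
(D) A[0,1] + A[1,0]: -2 for A, -5 for B -> changes

Only (C) A[0,0] + A[1,1] = 4 survives (and it does so for every P, not just this one), so it is the invariant.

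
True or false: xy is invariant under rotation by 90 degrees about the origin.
False

Applying rotation by 90 degrees: x' = x*cos(90 degrees) - y*sin(90 degrees) = -y, y' = x*sin(90 degrees) + y*cos(90 degrees) = x

Substituting into xy:
(-y)(x)
= -xy

This differs from the original expression xy, so it is NOT invariant.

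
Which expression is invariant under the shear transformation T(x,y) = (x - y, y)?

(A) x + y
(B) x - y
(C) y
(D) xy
C

Under the shear T(x,y) = (x - y, y):
Substitute the transformed coordinates into each option and compare with the original:
(A) x + y  ->  (x - y) + (y) = x   [differs from x + y: not invariant]
(B) x - y  ->  (x - y) - (y) = x - 2y   [differs from x - y: not invariant]
(C) y  ->  (y) = y   [equals y: invariant]
(D) xy  ->  (x - y)(y) = xy - y^2   [differs from xy: not invariant]

Only option (C), y, is unchanged by the transformation.
A horizontal shear moves points parallel to the x-axis, so the y-coordinate (and any function of y alone) is unchanged.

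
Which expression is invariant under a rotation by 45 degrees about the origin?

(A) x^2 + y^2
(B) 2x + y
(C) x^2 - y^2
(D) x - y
A

A rotation by 45 degrees sends (x, y) to (sqrt(2)x/2 - sqrt(2)y/2, sqrt(2)x/2 + sqrt(2)y/2).
Substitute the transformed coordinates into each option and compare with the original:
(A) x^2 + y^2  ->  (sqrt(2)x/2 - sqrt(2)y/2)^2 + (sqrt(2)x/2 + sqrt(2)y/2)^2 = x^2 + y^2   [equals x^2 + y^2: invariant]
(B) 2x + y  ->  2(sqrt(2)x/2 - sqrt(2)y/2) + (sqrt(2)x/2 + sqrt(2)y/2) = 3sqrt(2)x/2 - sqrt(2)y/2   [differs from 2x + y: not invariant]
(C) x^2 - y^2  ->  (sqrt(2)x/2 - sqrt(2)y/2)^2 - (sqrt(2)x/2 + sqrt(2)y/2)^2 = -2xy   [differs from x^2 - y^2: not invariant]
(D) x - y  ->  (sqrt(2)x/2 - sqrt(2)y/2) - (sqrt(2)x/2 + sqrt(2)y/2) = -sqrt(2)y   [differs from x - y: not invariant]

Only option (A), x^2 + y^2, is unchanged by the transformation.
Geometrically, x^2 + y^2 is the squared distance from the origin, which every rotation about the origin preserves.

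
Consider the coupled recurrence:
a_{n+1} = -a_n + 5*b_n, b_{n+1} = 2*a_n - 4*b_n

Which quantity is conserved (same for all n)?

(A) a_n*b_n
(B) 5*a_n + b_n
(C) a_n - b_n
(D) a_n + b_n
D

Replace a_n by a_{n+1} = -a_n + 5*b_n and b_n by b_{n+1} = 2*a_n - 4*b_n in each option and simplify:
(A) a_n*b_n  ->  (-a_n + 5*b_n)*(2*a_n - 4*b_n) = -2*a_n^2 + 14*a_n*b_n - 20*b_n^2   [not conserved]
(B) 5*a_n + b_n  ->  5*(-a_n + 5*b_n) + (2*a_n - 4*b_n) = -3*a_n + 21*b_n   [not conserved]
(C) a_n - b_n  ->  (-a_n + 5*b_n) - (2*a_n - 4*b_n) = -3*a_n + 9*b_n   [not conserved]
(D) a_n + b_n  ->  (-a_n + 5*b_n) + (2*a_n - 4*b_n) = a_n + b_n   [conserved]

Only (D) a_n + b_n returns to itself after one step, so it is the conserved quantity.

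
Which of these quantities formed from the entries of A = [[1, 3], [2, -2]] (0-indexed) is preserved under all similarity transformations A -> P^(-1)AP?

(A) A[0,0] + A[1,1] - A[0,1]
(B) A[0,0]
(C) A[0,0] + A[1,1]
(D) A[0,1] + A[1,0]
C

A[0,0] + A[1,1] is the trace of A. By the cyclic property of the trace, tr(P^(-1)AP) = tr(APP^(-1)) = tr(A), so it is the same for every matrix similar to A.

The other combinations are not similarity invariants. For example, take P = [[1, 2], [0, 1]] (det P = 1), so P^(-1) = [[1, -2], [0, 1]] and
B = P^(-1)AP = [[-3, 1], [2, 2]].
Evaluating each option on A and on B:
(A) A[0,0] + A[1,1] - A[0,1]: -4 for A, -2 for B -> changes
(B) A[0,0]: 1 for A, -3 for B -> changes
(C) A[0,0] + A[1,1]: -1 for A, -1 for B -> unchanged
(D) A[0,1] + A[1,0]: 5 for A, 3 for B -> changes

Only (C) A[0,0] + A[1,1] = -1 survives (and it does so for every P, not just this one), so it is the invariant.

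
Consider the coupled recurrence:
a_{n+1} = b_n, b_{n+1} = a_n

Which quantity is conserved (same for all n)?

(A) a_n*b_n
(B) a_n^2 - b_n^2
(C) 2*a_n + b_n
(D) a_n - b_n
A

Replace a_n by a_{n+1} = b_n and b_n by b_{n+1} = a_n in each option and simplify:
(A) a_n*b_n  ->  (b_n)*(a_n) = a_n*b_n   [conserved]
(B) a_n^2 - b_n^2  ->  (b_n)^2 - (a_n)^2 = -a_n^2 + b_n^2   [not conserved]
(C) 2*a_n + b_n  ->  2*(b_n) + (a_n) = a_n + 2*b_n   [not conserved]
(D) a_n - b_n  ->  (b_n) - (a_n) = -a_n + b_n   [not conserved]

Only (A) a_n*b_n returns to itself after one step, so it is the conserved quantity.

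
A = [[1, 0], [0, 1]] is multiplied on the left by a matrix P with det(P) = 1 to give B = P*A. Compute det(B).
1

By the multiplicative property of determinants, det(B) = det(P*A) = det(P) * det(A) = det(A),
so the determinant is invariant under multiplication by any determinant-1 matrix; we just need det(A).

det(A) = (1)(1) - (0)(0) = 1 - 0 = 1

Therefore det(B) = 1 * 1 = 1.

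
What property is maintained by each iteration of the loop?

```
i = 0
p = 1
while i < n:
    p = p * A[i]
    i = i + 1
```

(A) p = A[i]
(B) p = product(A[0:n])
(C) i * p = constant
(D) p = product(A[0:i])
D

A loop invariant must hold before the first iteration and be re-established by every execution of the body.

(D) p = product(A[0:i]): Initially i = 0 and p = 1 = product of the empty slice A[0:0]. If p = product(A[0:i]) holds at the top of an iteration, the body sets p to product(A[0:i]) * A[i] = product(A[0:i+1]) and then i to i+1, so the property is restored. At exit i = n, giving p = product(A[0:n]).

The other options fail:
(A) p = A[i]: after the first iteration p = A[0] but i = 1; in general p is a product of several elements, not a single one.
(B) p = product(A[0:n]): false before the loop (p = 1, not the full product) -- it only becomes true at exit.
(C) i * p = constant: initially i * p = 0, but after one iteration it is 1 * A[0], which is nonzero in general.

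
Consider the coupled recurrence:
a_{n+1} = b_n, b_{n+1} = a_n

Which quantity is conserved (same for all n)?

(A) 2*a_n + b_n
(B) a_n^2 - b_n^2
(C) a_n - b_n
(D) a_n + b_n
D

Replace a_n by a_{n+1} = b_n and b_n by b_{n+1} = a_n in each option and simplify:
(A) 2*a_n + b_n  ->  2*(b_n) + (a_n) = a_n + 2*b_n   [not conserved]
(B) a_n^2 - b_n^2  ->  (b_n)^2 - (a_n)^2 = -a_n^2 + b_n^2   [not conserved]
(C) a_n - b_n  ->  (b_n) - (a_n) = -a_n + b_n   [not conserved]
(D) a_n + b_n  ->  (b_n) + (a_n) = a_n + b_n   [conserved]

Only (D) a_n + b_n returns to itself after one step, so it is the conserved quantity.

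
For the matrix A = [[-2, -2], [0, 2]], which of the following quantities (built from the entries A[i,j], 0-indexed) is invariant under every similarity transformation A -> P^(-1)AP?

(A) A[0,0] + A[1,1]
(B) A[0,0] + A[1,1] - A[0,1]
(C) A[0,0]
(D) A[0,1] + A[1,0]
A

A[0,0] + A[1,1] is the trace of A. By the cyclic property of the trace, tr(P^(-1)AP) = tr(APP^(-1)) = tr(A), so it is the same for every matrix similar to A.

The other combinations are not similarity invariants. For example, take P = [[2, 1], [1, 1]] (det P = 1), so P^(-1) = [[1, -1], [-1, 2]] and
B = P^(-1)AP = [[-8, -6], [10, 8]].
Evaluating each option on A and on B:
(A) A[0,0] + A[1,1]: 0 for A, 0 for B -> unchanged
(B) A[0,0] + A[1,1] - A[0,1]: 2 for A, 6 for B -> changes
(C) A[0,0]: -2 for A, -8 for B -> changes
(D) A[0,1] + A[1,0]: -2 for A, 4 for B -> changes

Only (A) A[0,0] + A[1,1] = 0 survives (and it does so for every P, not just this one), so it is the invariant.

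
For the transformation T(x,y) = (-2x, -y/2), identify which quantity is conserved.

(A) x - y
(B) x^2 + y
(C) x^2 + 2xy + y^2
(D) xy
D

An expression E(x,y) is invariant under T if E(T(x,y)) = E(x,y). Here T(x,y) = (-2x, -y/2).
Substitute the transformed coordinates into each option and compare with the original:
(A) x - y  ->  (-2x) - (-y/2) = -2x + y/2   [differs from x - y: not invariant]
(B) x^2 + y  ->  (-2x)^2 + (-y/2) = 4x^2 - y/2   [differs from x^2 + y: not invariant]
(C) x^2 + 2xy + y^2  ->  (-2x)^2 + 2(-2x)(-y/2) + (-y/2)^2 = 4x^2 + 2xy + y^2/4   [differs from x^2 + 2xy + y^2: not invariant]
(D) xy  ->  (-2x)(-y/2) = xy   [equals xy: invariant]

Only option (D), xy, is unchanged by the transformation.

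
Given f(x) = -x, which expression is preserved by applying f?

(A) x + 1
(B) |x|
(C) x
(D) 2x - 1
B

For f(x) = -x:
Applying f replaces x by -x. Since |-x| = |x|, the absolute value is unchanged by f, whereas x -> -x, 2x - 1 -> -2x - 1 and x + 1 -> -x + 1 all change.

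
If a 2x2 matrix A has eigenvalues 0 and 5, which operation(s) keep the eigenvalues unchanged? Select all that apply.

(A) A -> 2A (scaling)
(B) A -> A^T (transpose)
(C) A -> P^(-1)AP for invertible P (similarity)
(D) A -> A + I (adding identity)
B and C

Eigenvalues are preserved by:
1. Similarity transformations: A -> P^(-1)AP (same characteristic polynomial)
2. Transpose: A^T has the same eigenvalues as A

Eigenvalues are NOT preserved by:
- Adding identity: eigenvalues become 0+1, 5+1
- Scaling: eigenvalues become 0, 10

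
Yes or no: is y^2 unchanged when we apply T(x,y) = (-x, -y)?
Yes

Substitute T(x,y) = (-x, -y) into the expression and compare with the original.

Original: y^2
After applying T: (-y)^2 = y^2

This is identical to the original y^2, so the expression is invariant.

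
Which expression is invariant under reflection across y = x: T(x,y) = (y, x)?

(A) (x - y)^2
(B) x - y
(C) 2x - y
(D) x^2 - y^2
A

The map is reflection across y = x: T(x,y) = (y, x).
Substitute the transformed coordinates into each option and compare with the original:
(A) (x - y)^2  ->  ((y) - (x))^2 = x^2 - 2xy + y^2   [equals (x - y)^2: invariant]
(B) x - y  ->  (y) - (x) = -x + y   [differs from x - y: not invariant]
(C) 2x - y  ->  2(y) - (x) = -x + 2y   [differs from 2x - y: not invariant]
(D) x^2 - y^2  ->  (y)^2 - (x)^2 = -x^2 + y^2   [differs from x^2 - y^2: not invariant]

Only option (A), (x - y)^2, is unchanged by the transformation.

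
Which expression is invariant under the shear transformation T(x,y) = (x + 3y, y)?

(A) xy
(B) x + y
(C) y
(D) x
C

Under the shear T(x,y) = (x + 3y, y):
Substitute the transformed coordinates into each option and compare with the original:
(A) xy  ->  (x + 3y)(y) = xy + 3y^2   [differs from xy: not invariant]
(B) x + y  ->  (x + 3y) + (y) = x + 4y   [differs from x + y: not invariant]
(C) y  ->  (y) = y   [equals y: invariant]
(D) x  ->  (x + 3y) = x + 3y   [differs from x: not invariant]

Only option (C), y, is unchanged by the transformation.
A horizontal shear moves points parallel to the x-axis, so the y-coordinate (and any function of y alone) is unchanged.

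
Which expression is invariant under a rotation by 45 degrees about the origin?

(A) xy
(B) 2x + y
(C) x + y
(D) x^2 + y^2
D

A rotation by 45 degrees sends (x, y) to (sqrt(2)x/2 - sqrt(2)y/2, sqrt(2)x/2 + sqrt(2)y/2).
Substitute the transformed coordinates into each option and compare with the original:
(A) xy  ->  (sqrt(2)x/2 - sqrt(2)y/2)(sqrt(2)x/2 + sqrt(2)y/2) = x^2/2 - y^2/2   [differs from xy: not invariant]
(B) 2x + y  ->  2(sqrt(2)x/2 - sqrt(2)y/2) + (sqrt(2)x/2 + sqrt(2)y/2) = 3sqrt(2)x/2 - sqrt(2)y/2   [differs from 2x + y: not invariant]
(C) x + y  ->  (sqrt(2)x/2 - sqrt(2)y/2) + (sqrt(2)x/2 + sqrt(2)y/2) = sqrt(2)x   [differs from x + y: not invariant]
(D) x^2 + y^2  ->  (sqrt(2)x/2 - sqrt(2)y/2)^2 + (sqrt(2)x/2 + sqrt(2)y/2)^2 = x^2 + y^2   [equals x^2 + y^2: invariant]

Only option (D), x^2 + y^2, is unchanged by the transformation.
Geometrically, x^2 + y^2 is the squared distance from the origin, which every rotation about the origin preserves.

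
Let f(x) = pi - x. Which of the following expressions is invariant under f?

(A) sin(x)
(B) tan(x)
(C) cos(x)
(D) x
A

For f(x) = pi - x:
sin(pi - x) = sin(x), so sine is invariant under this transformation.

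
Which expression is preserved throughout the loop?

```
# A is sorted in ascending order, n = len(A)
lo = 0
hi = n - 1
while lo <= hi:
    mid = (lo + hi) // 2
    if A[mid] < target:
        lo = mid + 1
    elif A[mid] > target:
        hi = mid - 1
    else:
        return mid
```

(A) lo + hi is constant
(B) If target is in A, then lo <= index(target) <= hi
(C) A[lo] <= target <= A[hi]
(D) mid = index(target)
B

A loop invariant must hold before the first iteration and be re-established by every execution of the body.

(B) If target is in A, then lo <= index(target) <= hi: Before the loop [lo, hi] = [0, n-1] covers every index. When A[mid] < target, sortedness puts target strictly to the right of mid, so setting lo = mid + 1 keeps index(target) in [lo, hi]; symmetrically for hi = mid - 1. Hence 'if target is in A then lo <= index(target) <= hi' holds after every iteration, and when lo > hi it proves target is absent.

The other options fail:
(A) lo + hi is constant: each iteration moves exactly one of lo, hi, so lo + hi changes (e.g. 0 + (n-1) becomes (mid+1) + (n-1)).
(C) A[lo] <= target <= A[hi]: fails when target is not in A (e.g. target < A[0] already violates it before the loop), so it is not maintained in general.
(D) mid = index(target): mid is just the current probe; it equals index(target) only on the iteration that returns.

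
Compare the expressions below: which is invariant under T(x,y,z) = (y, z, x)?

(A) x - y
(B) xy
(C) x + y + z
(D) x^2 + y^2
C

Apply T(x,y,z) = (y, z, x) to each option, i.e. replace (x, y, z) by the transformed coordinates.
Substitute the transformed coordinates into each option and compare with the original:
(A) x - y  ->  (y) - (z) = y - z   [differs from x - y: not invariant]
(B) xy  ->  (y)(z) = yz   [differs from xy: not invariant]
(C) x + y + z  ->  (y) + (z) + (x) = x + y + z   [equals x + y + z: invariant]
(D) x^2 + y^2  ->  (y)^2 + (z)^2 = y^2 + z^2   [differs from x^2 + y^2: not invariant]

Only option (C), x + y + z, is unchanged by the transformation.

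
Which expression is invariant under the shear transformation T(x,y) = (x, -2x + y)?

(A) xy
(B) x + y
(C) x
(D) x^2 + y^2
C

Under the shear T(x,y) = (x, -2x + y):
Substitute the transformed coordinates into each option and compare with the original:
(A) xy  ->  (x)(-2x + y) = -2x^2 + xy   [differs from xy: not invariant]
(B) x + y  ->  (x) + (-2x + y) = -x + y   [differs from x + y: not invariant]
(C) x  ->  (x) = x   [equals x: invariant]
(D) x^2 + y^2  ->  (x)^2 + (-2x + y)^2 = 5x^2 - 4xy + y^2   [differs from x^2 + y^2: not invariant]

Only option (C), x, is unchanged by the transformation.
A vertical shear moves points parallel to the y-axis, so the x-coordinate (and any function of x alone) is unchanged.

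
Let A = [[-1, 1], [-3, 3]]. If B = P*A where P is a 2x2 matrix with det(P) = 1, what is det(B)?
0

By the multiplicative property of determinants, det(B) = det(P*A) = det(P) * det(A) = det(A),
so the determinant is invariant under multiplication by any determinant-1 matrix; we just need det(A).

det(A) = (-1)(3) - (1)(-3) = -3 - (-3) = 0

Therefore det(B) = 1 * 0 = 0.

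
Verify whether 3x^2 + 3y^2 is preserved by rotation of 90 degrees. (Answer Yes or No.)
Yes

Applying rotation by 90 degrees: x' = x*cos(90 degrees) - y*sin(90 degrees) = -y, y' = x*sin(90 degrees) + y*cos(90 degrees) = x

Substituting into 3x^2 + 3y^2:
3(-y)^2 + 3(x)^2
= 3x^2 + 3y^2

This equals the original expression 3x^2 + 3y^2, so it IS invariant.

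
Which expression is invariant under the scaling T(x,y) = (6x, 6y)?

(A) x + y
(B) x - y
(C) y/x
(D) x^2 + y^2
C

Under the uniform scaling T(x,y) = (6x, 6y):
Substitute the transformed coordinates into each option and compare with the original:
(A) x + y  ->  (6x) + (6y) = 6x + 6y   [differs from x + y: not invariant]
(B) x - y  ->  (6x) - (6y) = 6x - 6y   [differs from x - y: not invariant]
(C) y/x  ->  (6y)/(6x) = y/x   [equals y/x: invariant]
(D) x^2 + y^2  ->  (6x)^2 + (6y)^2 = 36x^2 + 36y^2   [differs from x^2 + y^2: not invariant]

Only option (C), y/x, is unchanged by the transformation.
The common factor 6 cancels in a ratio of coordinates, while sums, products and sums of squares pick up factors of 6 or 36.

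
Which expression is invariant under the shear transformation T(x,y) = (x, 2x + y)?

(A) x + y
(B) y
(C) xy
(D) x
D

Under the shear T(x,y) = (x, 2x + y):
Substitute the transformed coordinates into each option and compare with the original:
(A) x + y  ->  (x) + (2x + y) = 3x + y   [differs from x + y: not invariant]
(B) y  ->  (2x + y) = 2x + y   [differs from y: not invariant]
(C) xy  ->  (x)(2x + y) = 2x^2 + xy   [differs from xy: not invariant]
(D) x  ->  (x) = x   [equals x: invariant]

Only option (D), x, is unchanged by the transformation.
A vertical shear moves points parallel to the y-axis, so the x-coordinate (and any function of x alone) is unchanged.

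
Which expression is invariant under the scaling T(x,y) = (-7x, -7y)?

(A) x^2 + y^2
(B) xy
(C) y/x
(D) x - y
C

Under the uniform scaling T(x,y) = (-7x, -7y):
Substitute the transformed coordinates into each option and compare with the original:
(A) x^2 + y^2  ->  (-7x)^2 + (-7y)^2 = 49x^2 + 49y^2   [differs from x^2 + y^2: not invariant]
(B) xy  ->  (-7x)(-7y) = 49xy   [differs from xy: not invariant]
(C) y/x  ->  (-7y)/(-7x) = y/x   [equals y/x: invariant]
(D) x - y  ->  (-7x) - (-7y) = -7x + 7y   [differs from x - y: not invariant]

Only option (C), y/x, is unchanged by the transformation.
The common factor -7 cancels in a ratio of coordinates, while sums, products and sums of squares pick up factors of -7 or 49.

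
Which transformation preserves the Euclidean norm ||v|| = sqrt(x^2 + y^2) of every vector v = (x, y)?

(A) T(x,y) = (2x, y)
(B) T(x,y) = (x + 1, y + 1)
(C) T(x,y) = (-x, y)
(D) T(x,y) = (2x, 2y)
C

A transformation preserves a norm if ||T(v)|| = ||v|| for every v; a single vector where the norm changes rules an option out.

(A) T(x,y) = (2x, y): v = (1, 0) has norm sqrt((1)^2 + (0)^2) = 1, but T(v) = (2, 0) has norm 2 -- not preserved.
(B) T(x,y) = (x + 1, y + 1): v = (1, 0) has norm sqrt((1)^2 + (0)^2) = 1, but T(v) = (2, 1) has norm sqrt(5) -- not preserved.
(C) T(x,y) = (-x, y): preserves the norm -- it is an orthogonal map (a rotation/reflection), and (-x)^2 + (y)^2 simplifies to x^2 + y^2.
(D) T(x,y) = (2x, 2y): v = (1, 0) has norm sqrt((1)^2 + (0)^2) = 1, but T(v) = (2, 0) has norm 2 -- not preserved.

Therefore the answer is (C).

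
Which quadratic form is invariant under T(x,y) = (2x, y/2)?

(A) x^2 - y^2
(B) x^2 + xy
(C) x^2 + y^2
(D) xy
D

T multiplies x by 2 and divides y by 2.
Substitute the transformed coordinates into each option and compare with the original:
(A) x^2 - y^2  ->  (2x)^2 - (y/2)^2 = 4x^2 - y^2/4   [differs from x^2 - y^2: not invariant]
(B) x^2 + xy  ->  (2x)^2 + (2x)(y/2) = 4x^2 + xy   [differs from x^2 + xy: not invariant]
(C) x^2 + y^2  ->  (2x)^2 + (y/2)^2 = 4x^2 + y^2/4   [differs from x^2 + y^2: not invariant]
(D) xy  ->  (2x)(y/2) = xy   [equals xy: invariant]

Only option (D), xy, is unchanged by the transformation.
The factors 2 and 1/2 cancel only in the pure product xy.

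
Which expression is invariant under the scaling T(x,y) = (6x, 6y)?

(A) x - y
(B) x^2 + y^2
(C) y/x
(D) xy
C

Under the uniform scaling T(x,y) = (6x, 6y):
Substitute the transformed coordinates into each option and compare with the original:
(A) x - y  ->  (6x) - (6y) = 6x - 6y   [differs from x - y: not invariant]
(B) x^2 + y^2  ->  (6x)^2 + (6y)^2 = 36x^2 + 36y^2   [differs from x^2 + y^2: not invariant]
(C) y/x  ->  (6y)/(6x) = y/x   [equals y/x: invariant]
(D) xy  ->  (6x)(6y) = 36xy   [differs from xy: not invariant]

Only option (C), y/x, is unchanged by the transformation.
The common factor 6 cancels in a ratio of coordinates, while sums, products and sums of squares pick up factors of 6 or 36.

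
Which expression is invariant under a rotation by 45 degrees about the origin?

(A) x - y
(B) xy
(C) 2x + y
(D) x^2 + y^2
D

A rotation by 45 degrees sends (x, y) to (sqrt(2)x/2 - sqrt(2)y/2, sqrt(2)x/2 + sqrt(2)y/2).
Substitute the transformed coordinates into each option and compare with the original:
(A) x - y  ->  (sqrt(2)x/2 - sqrt(2)y/2) - (sqrt(2)x/2 + sqrt(2)y/2) = -sqrt(2)y   [differs from x - y: not invariant]
(B) xy  ->  (sqrt(2)x/2 - sqrt(2)y/2)(sqrt(2)x/2 + sqrt(2)y/2) = x^2/2 - y^2/2   [differs from xy: not invariant]
(C) 2x + y  ->  2(sqrt(2)x/2 - sqrt(2)y/2) + (sqrt(2)x/2 + sqrt(2)y/2) = 3sqrt(2)x/2 - sqrt(2)y/2   [differs from 2x + y: not invariant]
(D) x^2 + y^2  ->  (sqrt(2)x/2 - sqrt(2)y/2)^2 + (sqrt(2)x/2 + sqrt(2)y/2)^2 = x^2 + y^2   [equals x^2 + y^2: invariant]

Only option (D), x^2 + y^2, is unchanged by the transformation.
Geometrically, x^2 + y^2 is the squared distance from the origin, which every rotation about the origin preserves.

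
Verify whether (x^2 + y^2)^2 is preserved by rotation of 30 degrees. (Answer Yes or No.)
Yes

Applying rotation by 30 degrees: x' = x*cos(30 degrees) - y*sin(30 degrees) = sqrt(3)x/2 - y/2, y' = x*sin(30 degrees) + y*cos(30 degrees) = x/2 + sqrt(3)y/2

Substituting into (x^2 + y^2)^2:
((sqrt(3)x/2 - y/2)^2 + (x/2 + sqrt(3)y/2)^2)^2
= x^4 + 2x^2y^2 + y^4 = (x^2 + y^2)^2

This equals the original expression (x^2 + y^2)^2, so it IS invariant.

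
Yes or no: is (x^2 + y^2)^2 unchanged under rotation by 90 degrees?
Yes

Applying rotation by 90 degrees: x' = x*cos(90 degrees) - y*sin(90 degrees) = -y, y' = x*sin(90 degrees) + y*cos(90 degrees) = x

Substituting into (x^2 + y^2)^2:
((-y)^2 + (x)^2)^2
= x^4 + 2x^2y^2 + y^4 = (x^2 + y^2)^2

This equals the original expression (x^2 + y^2)^2, so it IS invariant.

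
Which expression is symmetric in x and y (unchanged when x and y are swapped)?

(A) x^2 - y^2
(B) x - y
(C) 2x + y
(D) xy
D

A symmetric expression is unchanged when the variables are permuted; here the transformation to test is the swap (x, y) -> (y, x).
Substitute the transformed coordinates into each option and compare with the original:
(A) x^2 - y^2  ->  (y)^2 - (x)^2 = -x^2 + y^2   [differs from x^2 - y^2: not invariant]
(B) x - y  ->  (y) - (x) = -x + y   [differs from x - y: not invariant]
(C) 2x + y  ->  2(y) + (x) = x + 2y   [differs from 2x + y: not invariant]
(D) xy  ->  (y)(x) = xy   [equals xy: invariant]

Only option (D), xy, is unchanged by the transformation.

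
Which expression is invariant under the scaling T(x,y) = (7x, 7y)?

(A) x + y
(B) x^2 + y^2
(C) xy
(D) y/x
D

Under the uniform scaling T(x,y) = (7x, 7y):
Substitute the transformed coordinates into each option and compare with the original:
(A) x + y  ->  (7x) + (7y) = 7x + 7y   [differs from x + y: not invariant]
(B) x^2 + y^2  ->  (7x)^2 + (7y)^2 = 49x^2 + 49y^2   [differs from x^2 + y^2: not invariant]
(C) xy  ->  (7x)(7y) = 49xy   [differs from xy: not invariant]
(D) y/x  ->  (7y)/(7x) = y/x   [equals y/x: invariant]

Only option (D), y/x, is unchanged by the transformation.
The common factor 7 cancels in a ratio of coordinates, while sums, products and sums of squares pick up factors of 7 or 49.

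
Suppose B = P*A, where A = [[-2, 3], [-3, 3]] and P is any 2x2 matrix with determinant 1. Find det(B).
3

By the multiplicative property of determinants, det(B) = det(P*A) = det(P) * det(A) = det(A),
so the determinant is invariant under multiplication by any determinant-1 matrix; we just need det(A).

det(A) = (-2)(3) - (3)(-3) = -6 - (-9) = 3

Therefore det(B) = 1 * 3 = 3.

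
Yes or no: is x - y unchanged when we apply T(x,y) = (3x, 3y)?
No

Substitute T(x,y) = (3x, 3y) into the expression and compare with the original.

Original: x - y
After applying T: (3x) - (3y) = 3x - 3y

This differs from the original x - y (difference: 2x - 2y), so the expression is NOT invariant.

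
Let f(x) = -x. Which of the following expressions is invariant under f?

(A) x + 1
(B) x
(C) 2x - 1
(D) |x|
D

For f(x) = -x:
Applying f replaces x by -x. Since |-x| = |x|, the absolute value is unchanged by f, whereas x -> -x, 2x - 1 -> -2x - 1 and x + 1 -> -x + 1 all change.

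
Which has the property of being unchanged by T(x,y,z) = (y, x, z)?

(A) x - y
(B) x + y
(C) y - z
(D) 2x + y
B

Apply T(x,y,z) = (y, x, z) to each option, i.e. replace (x, y, z) by the transformed coordinates.
Substitute the transformed coordinates into each option and compare with the original:
(A) x - y  ->  (y) - (x) = -x + y   [differs from x - y: not invariant]
(B) x + y  ->  (y) + (x) = x + y   [equals x + y: invariant]
(C) y - z  ->  (x) - (z) = x - z   [differs from y - z: not invariant]
(D) 2x + y  ->  2(y) + (x) = x + 2y   [differs from 2x + y: not invariant]

Only option (B), x + y, is unchanged by the transformation.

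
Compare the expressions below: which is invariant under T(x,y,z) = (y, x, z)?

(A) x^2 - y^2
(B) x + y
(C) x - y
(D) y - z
B

Apply T(x,y,z) = (y, x, z) to each option, i.e. replace (x, y, z) by the transformed coordinates.
Substitute the transformed coordinates into each option and compare with the original:
(A) x^2 - y^2  ->  (y)^2 - (x)^2 = -x^2 + y^2   [differs from x^2 - y^2: not invariant]
(B) x + y  ->  (y) + (x) = x + y   [equals x + y: invariant]
(C) x - y  ->  (y) - (x) = -x + y   [differs from x - y: not invariant]
(D) y - z  ->  (x) - (z) = x - z   [differs from y - z: not invariant]

Only option (B), x + y, is unchanged by the transformation.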